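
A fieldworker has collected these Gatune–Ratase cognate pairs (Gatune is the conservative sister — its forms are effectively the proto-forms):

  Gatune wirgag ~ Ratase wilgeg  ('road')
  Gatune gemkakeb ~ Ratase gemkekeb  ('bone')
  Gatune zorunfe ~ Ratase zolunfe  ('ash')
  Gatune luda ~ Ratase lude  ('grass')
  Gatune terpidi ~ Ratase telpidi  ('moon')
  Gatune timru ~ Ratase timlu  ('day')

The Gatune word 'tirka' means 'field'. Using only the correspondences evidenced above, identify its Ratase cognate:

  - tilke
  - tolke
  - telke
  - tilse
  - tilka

wirgag ~ wilgeg — Gatune r corresponds to Ratase l after a vowel, before a consonant other than r, m, n, p, b, f, v.
luda ~ lude — Gatune a corresponds to Ratase e word-finally.
Applying these to Gatune 'tirka':
  tirka → tilka   (r→l after a vowel, before a consonant other than r, m, n, p, b, f, v)
  tilka → tilke   (a→e word-finally)
So the Ratase cognate is 'tilke'.

tilke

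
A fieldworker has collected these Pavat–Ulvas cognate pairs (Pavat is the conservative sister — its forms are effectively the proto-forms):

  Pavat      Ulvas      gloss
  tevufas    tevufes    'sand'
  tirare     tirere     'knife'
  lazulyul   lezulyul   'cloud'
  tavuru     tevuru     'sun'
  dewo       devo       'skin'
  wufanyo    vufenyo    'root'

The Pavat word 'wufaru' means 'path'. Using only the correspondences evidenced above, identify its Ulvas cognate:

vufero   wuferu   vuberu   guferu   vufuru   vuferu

wufanyo ~ vufenyo — Pavat w corresponds to Ulvas v word-initially before a back vowel.
tirare ~ tirere — Pavat a corresponds to Ulvas e after a consonant, before r.
Applying these to Pavat 'wufaru':
  wufaru → vufaru   (w→v word-initially before a back vowel)
  vufaru → vuferu   (a→e after a consonant, before r)
So the Ulvas cognate is 'vuferu'.

vuferu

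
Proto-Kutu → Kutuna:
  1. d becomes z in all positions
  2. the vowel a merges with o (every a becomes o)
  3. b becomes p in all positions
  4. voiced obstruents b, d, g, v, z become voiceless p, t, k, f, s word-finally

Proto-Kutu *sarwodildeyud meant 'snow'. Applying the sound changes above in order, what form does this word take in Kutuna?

sorwozilzeyus

Kutuna: *sarwodildeyud
  sarwodildeyud → sarwozilzeyuz   [unconditioned shift]
  sarwozilzeyuz → sorwozilzeyuz   [vowel merger]
  sorwozilzeyuz (rule 3 does not apply)
  sorwozilzeyuz → sorwozilzeyus   [final devoicing]
  giving Kutuna sorwozilzeyus.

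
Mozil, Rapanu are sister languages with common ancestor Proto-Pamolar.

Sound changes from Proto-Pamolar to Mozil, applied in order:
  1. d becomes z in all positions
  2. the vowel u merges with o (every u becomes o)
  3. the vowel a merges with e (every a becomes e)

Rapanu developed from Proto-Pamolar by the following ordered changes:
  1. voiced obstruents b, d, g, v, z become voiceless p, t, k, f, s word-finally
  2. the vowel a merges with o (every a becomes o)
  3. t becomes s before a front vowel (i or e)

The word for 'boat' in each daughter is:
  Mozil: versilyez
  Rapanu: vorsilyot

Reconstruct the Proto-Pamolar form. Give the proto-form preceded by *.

*varsilyad

Position 2: Mozil has e, Rapanu has o. Taking the neighbouring segments as reconstructed: Mozil e could go back to *a or *e; Rapanu o could go back to *a or *o — the one source consistent with every daughter is *a.
Position 8: Mozil has e, Rapanu has o. Taking the neighbouring segments as reconstructed: Mozil e could go back to *a or *e; Rapanu o could go back to *a or *o — the one source consistent with every daughter is *a.
Continuing position by position gives *varsilyad; check it forward:
Mozil: start from *varsilyad.
  rule 1 (unconditioned shift): varsilyad → varsilyaz
  rule 2: no change — varsilyaz
  rule 3 (vowel merger): varsilyaz → versilyez
  ⇒ Mozil versilyez
Rapanu: *varsilyad
  varsilyad → varsilyat   [final devoicing]
  varsilyat → vorsilyot   [vowel merger]
  vorsilyot (rule 3 does not apply)
  giving Rapanu vorsilyot.
No other proto-form is consistent with every reflex, so the reconstruction is *varsilyad.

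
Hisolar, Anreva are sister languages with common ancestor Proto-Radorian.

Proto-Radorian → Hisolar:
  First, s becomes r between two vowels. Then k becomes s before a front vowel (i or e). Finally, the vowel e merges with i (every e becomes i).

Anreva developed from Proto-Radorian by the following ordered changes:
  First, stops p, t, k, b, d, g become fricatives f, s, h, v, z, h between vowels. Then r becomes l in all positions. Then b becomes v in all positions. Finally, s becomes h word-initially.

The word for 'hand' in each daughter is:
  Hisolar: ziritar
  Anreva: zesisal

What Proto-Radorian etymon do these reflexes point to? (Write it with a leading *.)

*zesitar

Position 5: Hisolar has t, Anreva has s. Hisolar preserves t here (none of its changes turn any other segment into t), so the proto-segment is *t.
Position 7: Hisolar has r, Anreva has l. Taking the neighbouring segments as reconstructed: Hisolar r can only go back to *r; Anreva l could go back to *l or *r — the one source consistent with every daughter is *r.
Continuing position by position gives *zesitar; check it forward:
Hisolar: start from *zesitar.
  rule 1 (rhotacism): zesitar → zeritar
  rule 2: no change — zeritar
  rule 3 (vowel merger): zeritar → ziritar
  ⇒ Hisolar ziritar
Anreva: *zesitar
  zesitar → zesisar   [intervocalic lenition]
  zesisar → zesisal   [unconditioned shift]
  zesisal (rule 3 does not apply)
  zesisal (rule 4 does not apply)
  giving Anreva zesisal.
No other proto-form is consistent with every reflex, so the reconstruction is *zesitar.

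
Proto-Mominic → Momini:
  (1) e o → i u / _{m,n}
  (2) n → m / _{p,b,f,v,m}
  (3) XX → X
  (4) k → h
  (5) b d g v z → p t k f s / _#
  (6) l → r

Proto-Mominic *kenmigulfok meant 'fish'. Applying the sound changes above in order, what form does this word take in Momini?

himigurfoh

Momini: *kenmigulfok > kinmigulfok > kimmigulfok > kimigulfok > himigulfoh > himigurfoh  (by pre-nasal raising, nasal place assimilation, degemination, unconditioned shift, unconditioned shift)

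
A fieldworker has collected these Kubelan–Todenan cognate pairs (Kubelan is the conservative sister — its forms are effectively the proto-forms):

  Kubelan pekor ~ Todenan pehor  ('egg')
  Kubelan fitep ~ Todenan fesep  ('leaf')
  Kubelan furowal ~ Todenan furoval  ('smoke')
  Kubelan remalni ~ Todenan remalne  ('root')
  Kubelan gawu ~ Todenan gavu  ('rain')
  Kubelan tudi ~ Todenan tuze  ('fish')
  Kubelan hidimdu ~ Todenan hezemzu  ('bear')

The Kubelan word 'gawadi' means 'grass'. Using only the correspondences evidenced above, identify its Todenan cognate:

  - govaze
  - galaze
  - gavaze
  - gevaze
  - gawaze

furowal ~ furoval — Kubelan w corresponds to Todenan v between vowels (before a back vowel).
tudi ~ tuze, hidimdu ~ hezemzu — Kubelan d corresponds to Todenan z between vowels (before a front vowel).
remalni ~ remalne, tudi ~ tuze — Kubelan i corresponds to Todenan e word-finally.
Applying these to Kubelan 'gawadi':
  gawadi → gavadi   (w→v between vowels (before a back vowel))
  gavadi → gavazi   (d→z between vowels (before a front vowel))
  gavazi → gavaze   (i→e word-finally)
So the Todenan cognate is 'gavaze'.

gavaze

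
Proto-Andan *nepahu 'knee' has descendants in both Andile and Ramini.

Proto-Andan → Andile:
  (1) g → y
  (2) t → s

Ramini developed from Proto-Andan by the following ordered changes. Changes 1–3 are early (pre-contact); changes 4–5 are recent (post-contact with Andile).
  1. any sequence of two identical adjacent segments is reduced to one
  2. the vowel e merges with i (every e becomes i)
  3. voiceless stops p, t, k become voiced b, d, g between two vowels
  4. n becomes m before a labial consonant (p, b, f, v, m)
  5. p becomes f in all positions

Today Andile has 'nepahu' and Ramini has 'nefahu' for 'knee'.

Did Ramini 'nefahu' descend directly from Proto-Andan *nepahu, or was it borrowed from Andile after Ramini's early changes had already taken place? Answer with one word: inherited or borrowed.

If inherited, *nepahu would pass through all of Ramini's changes:
Ramini: *nepahu
  nepahu (rule 1 does not apply)
  nepahu → nipahu   [vowel merger]
  nipahu → nibahu   [intervocalic voicing]
  nibahu (rule 4 does not apply)
  nibahu (rule 5 does not apply)
  giving Ramini nibahu.
If borrowed from Andile 'nepahu' after the early changes, it would undergo only the recent ones:
  rule 4 (nasal place assimilation): no change (nepahu)
  rule 5 (unconditioned shift): nepahu → nefahu
  ⇒ as a loan: nefahu
Ramini 'nefahu' matches the loan outcome 'nefahu', not the inherited 'nibahu' — it skipped the early Ramini changes, so it was borrowed from Andile.

borrowed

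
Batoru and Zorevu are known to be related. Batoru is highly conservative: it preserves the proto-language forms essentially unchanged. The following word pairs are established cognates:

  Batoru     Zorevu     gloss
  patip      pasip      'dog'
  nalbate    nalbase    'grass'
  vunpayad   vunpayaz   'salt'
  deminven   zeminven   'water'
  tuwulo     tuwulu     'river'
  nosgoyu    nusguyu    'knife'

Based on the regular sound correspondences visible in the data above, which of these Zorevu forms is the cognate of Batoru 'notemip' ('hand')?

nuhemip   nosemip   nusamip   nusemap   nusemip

nusemip

nosgoyu ~ nusguyu — Batoru o corresponds to Zorevu u after a consonant, before a consonant other than r, m, n, p, b, f, v.
nalbate ~ nalbase — Batoru t corresponds to Zorevu s between vowels (before a front vowel).
Applying these to Batoru 'notemip':
  notemip → nutemip   (o→u after a consonant, before a consonant other than r, m, n, p, b, f, v)
  nutemip → nusemip   (t→s between vowels (before a front vowel))
So the Zorevu cognate is 'nusemip'.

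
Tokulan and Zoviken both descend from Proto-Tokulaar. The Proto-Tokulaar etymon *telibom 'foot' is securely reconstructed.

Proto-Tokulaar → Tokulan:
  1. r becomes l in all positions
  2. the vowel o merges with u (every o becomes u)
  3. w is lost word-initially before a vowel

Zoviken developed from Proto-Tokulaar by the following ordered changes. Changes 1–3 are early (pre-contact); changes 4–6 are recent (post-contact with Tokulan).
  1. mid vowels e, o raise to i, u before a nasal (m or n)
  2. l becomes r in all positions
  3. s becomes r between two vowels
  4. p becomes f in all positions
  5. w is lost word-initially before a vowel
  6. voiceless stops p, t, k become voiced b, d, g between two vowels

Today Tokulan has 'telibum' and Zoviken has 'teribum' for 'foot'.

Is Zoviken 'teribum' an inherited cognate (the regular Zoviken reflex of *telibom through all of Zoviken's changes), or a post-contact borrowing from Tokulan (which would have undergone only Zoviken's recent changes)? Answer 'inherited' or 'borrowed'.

If inherited, *telibom would pass through all of Zoviken's changes:
Zoviken: *telibom
  telibom → telibum   [pre-nasal raising]
  telibum → teribum   [unconditioned shift]
  teribum (rule 3 does not apply)
  teribum (rule 4 does not apply)
  teribum (rule 5 does not apply)
  teribum (rule 6 does not apply)
  giving Zoviken teribum.
If borrowed from Tokulan 'telibum' after the early changes, it would undergo only the recent ones:
  rule 4 (unconditioned shift): no change (telibum)
  rule 5 (glide loss): no change (telibum)
  rule 6 (intervocalic voicing): no change (telibum)
  ⇒ as a loan: telibum
Zoviken 'teribum' matches the inherited outcome exactly, so it is an inherited cognate, not a loan.

inherited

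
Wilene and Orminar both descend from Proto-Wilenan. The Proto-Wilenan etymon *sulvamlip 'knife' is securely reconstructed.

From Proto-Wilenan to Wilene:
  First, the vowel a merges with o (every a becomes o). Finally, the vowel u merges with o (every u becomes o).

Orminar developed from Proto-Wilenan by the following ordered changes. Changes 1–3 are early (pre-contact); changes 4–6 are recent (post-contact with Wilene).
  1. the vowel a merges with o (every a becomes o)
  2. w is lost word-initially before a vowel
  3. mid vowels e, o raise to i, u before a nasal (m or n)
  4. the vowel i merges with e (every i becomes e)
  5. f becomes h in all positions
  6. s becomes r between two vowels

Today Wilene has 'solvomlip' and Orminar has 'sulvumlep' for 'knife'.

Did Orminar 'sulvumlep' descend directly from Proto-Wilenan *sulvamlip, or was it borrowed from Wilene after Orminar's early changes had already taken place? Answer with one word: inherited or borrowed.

If inherited, *sulvamlip would pass through all of Orminar's changes:
Orminar: *sulvamlip
  sulvamlip → sulvomlip   [vowel merger]
  sulvomlip (rule 2 does not apply)
  sulvomlip → sulvumlip   [pre-nasal raising]
  sulvumlip → sulvumlep   [vowel merger]
  sulvumlep (rule 5 does not apply)
  sulvumlep (rule 6 does not apply)
  giving Orminar sulvumlep.
If borrowed from Wilene 'solvomlip' after the early changes, it would undergo only the recent ones:
  rule 4 (vowel merger): solvomlip → solvomlep
  rule 5 (unconditioned shift): no change (solvomlep)
  rule 6 (rhotacism): no change (solvomlep)
  ⇒ as a loan: solvomlep
Orminar 'sulvumlep' matches the inherited outcome exactly, so it is an inherited cognate, not a loan.

inherited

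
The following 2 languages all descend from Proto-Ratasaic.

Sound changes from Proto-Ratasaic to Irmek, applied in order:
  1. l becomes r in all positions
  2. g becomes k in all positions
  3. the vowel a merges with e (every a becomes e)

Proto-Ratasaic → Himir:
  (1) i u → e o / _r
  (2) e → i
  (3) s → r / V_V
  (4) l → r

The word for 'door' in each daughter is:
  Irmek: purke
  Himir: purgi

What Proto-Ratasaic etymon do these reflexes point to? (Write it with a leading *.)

Position 5: Irmek has e, Himir has i. Taking the neighbouring segments as reconstructed: Irmek e could go back to *a or *e; Himir i could go back to *e or *i — the one source consistent with every daughter is *e.
Position 3: Irmek has r, Himir has r. Taking the neighbouring segments as reconstructed: Irmek r could go back to *l or *r; Himir r can only go back to *l — the one source consistent with every daughter is *l.
Position 4: Irmek has k, Himir has g. Himir preserves g here (none of its changes turn any other segment into g), so the proto-segment is *g.
The remaining positions agree across the daughters. Check the candidate against every language:
Irmek: start from *pulge.
  rule 1 (unconditioned shift): pulge → purge
  rule 2 (unconditioned shift): purge → purke
  rule 3: no change — purke
  ⇒ Irmek purke
Himir: *pulge > pulgi > purgi  (by vowel merger, unconditioned shift)
Only *pulge yields all of Irmek purke, Himir purgi.

*pulge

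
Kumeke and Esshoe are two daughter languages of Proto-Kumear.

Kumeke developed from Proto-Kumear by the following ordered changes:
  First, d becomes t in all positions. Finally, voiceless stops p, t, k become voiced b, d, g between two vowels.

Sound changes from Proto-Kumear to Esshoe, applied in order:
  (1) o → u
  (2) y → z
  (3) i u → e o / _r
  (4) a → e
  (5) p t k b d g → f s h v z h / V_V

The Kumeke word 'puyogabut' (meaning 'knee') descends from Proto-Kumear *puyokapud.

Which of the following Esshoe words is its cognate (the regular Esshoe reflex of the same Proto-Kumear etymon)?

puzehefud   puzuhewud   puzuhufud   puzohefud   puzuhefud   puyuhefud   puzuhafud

Esshoe: start from *puyokapud.
  rule 1 (vowel merger): puyokapud → puyukapud
  rule 2 (unconditioned shift): puyukapud → puzukapud
  rule 3: no change — puzukapud
  rule 4 (vowel merger): puzukapud → puzukepud
  rule 5 (intervocalic lenition): puzukepud → puzuhefud
  ⇒ Esshoe puzuhefud

puzuhefud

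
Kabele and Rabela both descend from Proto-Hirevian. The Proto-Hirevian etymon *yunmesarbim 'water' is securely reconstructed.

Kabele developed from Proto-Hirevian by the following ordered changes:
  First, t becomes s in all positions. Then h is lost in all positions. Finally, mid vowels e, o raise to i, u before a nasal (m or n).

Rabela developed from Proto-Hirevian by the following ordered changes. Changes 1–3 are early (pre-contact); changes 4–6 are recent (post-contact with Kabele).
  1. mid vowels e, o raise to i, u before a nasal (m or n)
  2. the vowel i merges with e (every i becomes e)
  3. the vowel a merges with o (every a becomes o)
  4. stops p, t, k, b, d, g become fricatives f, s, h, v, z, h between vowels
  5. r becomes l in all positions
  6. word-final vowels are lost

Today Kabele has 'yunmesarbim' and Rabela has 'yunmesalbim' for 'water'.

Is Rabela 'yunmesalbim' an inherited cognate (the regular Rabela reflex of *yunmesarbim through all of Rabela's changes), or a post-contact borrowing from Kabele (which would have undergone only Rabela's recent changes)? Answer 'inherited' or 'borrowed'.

borrowed

If inherited, *yunmesarbim would pass through all of Rabela's changes:
Rabela: *yunmesarbim > yunmesarbem > yunmesorbem > yunmesolbem  (by vowel merger, vowel merger, unconditioned shift)
If borrowed from Kabele 'yunmesarbim' after the early changes, it would undergo only the recent ones:
  rule 4 (intervocalic lenition): no change (yunmesarbim)
  rule 5 (unconditioned shift): yunmesarbim → yunmesalbim
  rule 6 (apocope): no change (yunmesalbim)
  ⇒ as a loan: yunmesalbim
Rabela 'yunmesalbim' matches the loan outcome 'yunmesalbim', not the inherited 'yunmesolbem' — it skipped the early Rabela changes, so it was borrowed from Kabele.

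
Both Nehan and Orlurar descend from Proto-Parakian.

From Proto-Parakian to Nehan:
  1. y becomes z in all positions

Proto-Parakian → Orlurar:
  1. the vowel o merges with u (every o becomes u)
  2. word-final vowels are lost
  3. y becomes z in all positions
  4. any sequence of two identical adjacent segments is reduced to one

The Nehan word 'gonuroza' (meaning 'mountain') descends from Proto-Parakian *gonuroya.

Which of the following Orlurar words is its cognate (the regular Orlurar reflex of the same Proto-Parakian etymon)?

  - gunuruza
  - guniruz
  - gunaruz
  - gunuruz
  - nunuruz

Orlurar: *gonuroya > gunuruya > gunuruy > gunuruz  (by vowel merger, apocope, unconditioned shift)
Only 'gunuruz' matches the regular Orlurar development of *gonuroya.

gunuruz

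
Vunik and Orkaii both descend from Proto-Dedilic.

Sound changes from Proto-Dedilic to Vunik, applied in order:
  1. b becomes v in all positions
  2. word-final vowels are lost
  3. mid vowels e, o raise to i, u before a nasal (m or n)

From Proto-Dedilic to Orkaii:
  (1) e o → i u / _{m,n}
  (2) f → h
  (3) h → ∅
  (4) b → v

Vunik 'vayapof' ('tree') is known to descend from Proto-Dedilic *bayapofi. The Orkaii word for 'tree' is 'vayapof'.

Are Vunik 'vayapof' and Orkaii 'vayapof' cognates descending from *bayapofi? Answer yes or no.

Derive the expected Orkaii reflex of *bayapofi:
Orkaii: *bayapofi
  bayapofi (rule 1 does not apply)
  bayapofi → bayapohi   [unconditioned shift]
  bayapohi → bayapoi   [h-loss]
  bayapoi → vayapoi   [unconditioned shift]
  giving Orkaii vayapoi.
The regular Orkaii reflex would be 'vayapoi', but the attested form is 'vayapof'. The correspondence is irregular, so they are not cognates (the Orkaii form has a different source).

no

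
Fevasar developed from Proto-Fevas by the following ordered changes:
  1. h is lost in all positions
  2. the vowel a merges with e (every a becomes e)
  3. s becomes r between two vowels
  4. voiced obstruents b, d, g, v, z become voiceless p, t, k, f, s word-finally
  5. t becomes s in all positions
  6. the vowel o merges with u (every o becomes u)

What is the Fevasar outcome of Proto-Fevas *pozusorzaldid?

Fevasar: start from *pozusorzaldid.
  rule 1: no change — pozusorzaldid
  rule 2 (vowel merger): pozusorzaldid → pozusorzeldid
  rule 3 (rhotacism): pozusorzeldid → pozurorzeldid
  rule 4 (final devoicing): pozurorzeldid → pozurorzeldit
  rule 5 (unconditioned shift): pozurorzeldit → pozurorzeldis
  rule 6 (vowel merger): pozurorzeldis → puzururzeldis
  ⇒ Fevasar puzururzeldis

puzururzeldis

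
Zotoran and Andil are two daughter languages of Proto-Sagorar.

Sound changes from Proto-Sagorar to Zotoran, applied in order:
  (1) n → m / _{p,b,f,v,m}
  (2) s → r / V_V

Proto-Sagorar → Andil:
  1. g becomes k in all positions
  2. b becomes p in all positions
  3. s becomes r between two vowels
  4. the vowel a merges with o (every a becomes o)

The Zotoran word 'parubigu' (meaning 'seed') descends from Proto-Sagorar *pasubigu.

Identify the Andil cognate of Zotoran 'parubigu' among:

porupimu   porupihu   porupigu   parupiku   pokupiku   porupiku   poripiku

porupiku

Andil: *pasubigu > pasubiku > pasupiku > parupiku > porupiku  (by unconditioned shift, unconditioned shift, rhotacism, vowel merger)
Among the options, 'porupiku' alone shows every Andil change applied in order.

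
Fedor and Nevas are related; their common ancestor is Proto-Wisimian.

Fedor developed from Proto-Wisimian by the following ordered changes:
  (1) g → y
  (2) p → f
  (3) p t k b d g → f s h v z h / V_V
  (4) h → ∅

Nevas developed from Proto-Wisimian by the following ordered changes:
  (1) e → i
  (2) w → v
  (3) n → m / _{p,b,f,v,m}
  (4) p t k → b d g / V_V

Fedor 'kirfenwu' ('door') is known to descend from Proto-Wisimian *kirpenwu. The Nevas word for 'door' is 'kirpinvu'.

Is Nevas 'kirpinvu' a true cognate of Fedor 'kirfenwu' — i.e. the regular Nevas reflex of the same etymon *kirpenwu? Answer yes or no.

no

Derive the expected Nevas reflex of *kirpenwu:
Nevas: *kirpenwu > kirpinwu > kirpinvu > kirpimvu  (by vowel merger, unconditioned shift, nasal place assimilation)
The regular Nevas reflex would be 'kirpimvu', but the attested form is 'kirpinvu'. The correspondence is irregular, so they are not cognates (the Nevas form has a different source).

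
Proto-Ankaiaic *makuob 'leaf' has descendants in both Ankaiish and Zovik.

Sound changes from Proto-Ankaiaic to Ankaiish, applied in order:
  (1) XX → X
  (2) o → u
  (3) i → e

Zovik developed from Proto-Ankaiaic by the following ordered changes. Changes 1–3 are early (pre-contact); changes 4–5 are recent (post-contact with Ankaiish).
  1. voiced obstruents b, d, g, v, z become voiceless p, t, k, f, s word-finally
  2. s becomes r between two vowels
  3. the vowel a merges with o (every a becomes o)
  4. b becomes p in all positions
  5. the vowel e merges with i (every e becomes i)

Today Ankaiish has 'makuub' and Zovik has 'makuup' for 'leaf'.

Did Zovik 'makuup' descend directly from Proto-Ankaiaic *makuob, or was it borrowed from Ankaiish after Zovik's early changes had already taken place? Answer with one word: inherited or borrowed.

borrowed

If inherited, *makuob would pass through all of Zovik's changes:
Zovik: *makuob
  makuob → makuop   [final devoicing]
  makuop (rule 2 does not apply)
  makuop → mokuop   [vowel merger]
  mokuop (rule 4 does not apply)
  mokuop (rule 5 does not apply)
  giving Zovik mokuop.
If borrowed from Ankaiish 'makuub' after the early changes, it would undergo only the recent ones:
  rule 4 (unconditioned shift): makuub → makuup
  rule 5 (vowel merger): no change (makuup)
  ⇒ as a loan: makuup
Zovik 'makuup' matches the loan outcome 'makuup', not the inherited 'mokuop' — it skipped the early Zovik changes, so it was borrowed from Ankaiish.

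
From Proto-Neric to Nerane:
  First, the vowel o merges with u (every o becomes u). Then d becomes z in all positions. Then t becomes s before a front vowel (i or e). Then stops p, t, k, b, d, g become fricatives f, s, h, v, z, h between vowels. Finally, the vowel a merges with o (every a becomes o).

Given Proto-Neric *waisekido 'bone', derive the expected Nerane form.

woisehizu

Nerane: start from *waisekido.
  rule 1 (vowel merger): waisekido → waisekidu
  rule 2 (unconditioned shift): waisekidu → waisekizu
  rule 3: no change — waisekizu
  rule 4 (intervocalic lenition): waisekizu → waisehizu
  rule 5 (vowel merger): waisehizu → woisehizu
  ⇒ Nerane woisehizu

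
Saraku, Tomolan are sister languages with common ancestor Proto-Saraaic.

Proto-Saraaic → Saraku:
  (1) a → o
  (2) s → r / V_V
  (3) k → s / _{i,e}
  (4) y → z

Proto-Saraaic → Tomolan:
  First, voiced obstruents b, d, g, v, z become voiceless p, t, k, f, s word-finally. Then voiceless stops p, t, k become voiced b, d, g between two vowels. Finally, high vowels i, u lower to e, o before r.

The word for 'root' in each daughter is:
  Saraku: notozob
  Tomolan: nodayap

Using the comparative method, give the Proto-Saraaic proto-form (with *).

*notayab

Position 3: Saraku has t, Tomolan has d. Saraku preserves t here (none of its changes turn any other segment into t), so the proto-segment is *t.
Position 6: Saraku has o, Tomolan has a. Tomolan preserves a here (none of its changes turn any other segment into a), so the proto-segment is *a.
Verify the candidate proto-form against each daughter:
Saraku: *notayab
  notayab → notoyob   [vowel merger]
  notoyob (rule 2 does not apply)
  notoyob (rule 3 does not apply)
  notoyob → notozob   [unconditioned shift]
  giving Saraku notozob.
Tomolan: *notayab
  notayab → notayap   [final devoicing]
  notayap → nodayap   [intervocalic voicing]
  nodayap (rule 3 does not apply)
  giving Tomolan nodayap.
Only *notayab yields all of Saraku notozob, Tomolan nodayap.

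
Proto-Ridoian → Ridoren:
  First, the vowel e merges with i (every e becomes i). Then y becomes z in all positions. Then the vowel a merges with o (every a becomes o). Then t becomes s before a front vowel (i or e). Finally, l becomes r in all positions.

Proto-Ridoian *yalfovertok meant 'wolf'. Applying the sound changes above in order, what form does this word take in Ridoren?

Ridoren: *yalfovertok > yalfovirtok > zalfovirtok > zolfovirtok > zorfovirtok  (by vowel merger, unconditioned shift, vowel merger, unconditioned shift)

zorfovirtok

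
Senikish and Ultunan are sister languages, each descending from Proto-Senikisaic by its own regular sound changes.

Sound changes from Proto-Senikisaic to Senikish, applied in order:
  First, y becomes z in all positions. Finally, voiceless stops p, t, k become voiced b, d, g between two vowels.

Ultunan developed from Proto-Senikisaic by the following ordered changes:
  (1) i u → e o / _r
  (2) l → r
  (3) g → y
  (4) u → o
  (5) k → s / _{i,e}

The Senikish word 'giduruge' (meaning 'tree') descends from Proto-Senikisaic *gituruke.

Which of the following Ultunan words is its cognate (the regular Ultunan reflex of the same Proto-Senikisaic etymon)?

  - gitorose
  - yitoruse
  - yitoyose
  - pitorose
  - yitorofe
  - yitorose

yitorose

Ultunan: *gituruke
  gituruke → gitoruke   [pre-rhotic lowering]
  gitoruke (rule 2 does not apply)
  gitoruke → yitoruke   [unconditioned shift]
  yitoruke → yitoroke   [vowel merger]
  yitoroke → yitorose   [palatalisation]
  giving Ultunan yitorose.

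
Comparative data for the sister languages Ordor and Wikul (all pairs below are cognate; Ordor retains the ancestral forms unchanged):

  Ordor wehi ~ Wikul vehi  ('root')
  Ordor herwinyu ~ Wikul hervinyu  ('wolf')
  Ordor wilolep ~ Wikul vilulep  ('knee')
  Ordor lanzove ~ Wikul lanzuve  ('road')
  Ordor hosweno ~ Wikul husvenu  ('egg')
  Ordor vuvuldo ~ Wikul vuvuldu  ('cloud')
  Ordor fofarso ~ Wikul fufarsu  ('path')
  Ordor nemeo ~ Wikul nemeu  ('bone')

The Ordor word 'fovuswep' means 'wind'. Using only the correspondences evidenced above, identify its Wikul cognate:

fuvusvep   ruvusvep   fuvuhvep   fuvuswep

fuvusvep

lanzove ~ lanzuve — Ordor o corresponds to Wikul u after a consonant, before a labial obstruent.
hosweno ~ husvenu — Ordor w corresponds to Wikul v after a consonant, before a front vowel.
Applying these to Ordor 'fovuswep':
  fovuswep → fuvuswep   (o→u after a consonant, before a labial obstruent)
  fuvuswep → fuvusvep   (w→v after a consonant, before a front vowel)
So the Wikul cognate is 'fuvusvep'.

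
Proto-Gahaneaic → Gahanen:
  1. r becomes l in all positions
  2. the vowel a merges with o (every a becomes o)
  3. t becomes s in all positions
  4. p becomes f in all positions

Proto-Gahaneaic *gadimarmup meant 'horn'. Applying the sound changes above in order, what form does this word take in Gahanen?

godimolmuf

Gahanen: start from *gadimarmup.
  rule 1 (unconditioned shift): gadimarmup → gadimalmup
  rule 2 (vowel merger): gadimalmup → godimolmup
  rule 3: no change — godimolmup
  rule 4 (unconditioned shift): godimolmup → godimolmuf
  ⇒ Gahanen godimolmuf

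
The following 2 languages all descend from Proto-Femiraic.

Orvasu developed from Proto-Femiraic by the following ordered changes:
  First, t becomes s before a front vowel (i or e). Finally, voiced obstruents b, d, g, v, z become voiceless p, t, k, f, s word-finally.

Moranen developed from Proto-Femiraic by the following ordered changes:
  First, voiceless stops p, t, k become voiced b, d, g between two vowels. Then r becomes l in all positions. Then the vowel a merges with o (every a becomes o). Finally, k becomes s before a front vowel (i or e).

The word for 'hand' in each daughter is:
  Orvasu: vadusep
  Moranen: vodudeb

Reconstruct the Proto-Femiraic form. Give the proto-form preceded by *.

*vaduteb

Position 5: Orvasu has s, Moranen has d. Taking the neighbouring segments as reconstructed: Orvasu s could go back to *t or *s; Moranen d could go back to *t or *d — the one source consistent with every daughter is *t.
Position 7: Orvasu has p, Moranen has b. Taking the neighbouring segments as reconstructed: Orvasu p could go back to *p or *b; Moranen b can only go back to *b — the one source consistent with every daughter is *b.
Position 2: Orvasu has a, Moranen has o. Orvasu preserves a here (none of its changes turn any other segment into a), so the proto-segment is *a.
Continuing position by position gives *vaduteb; check it forward:
Orvasu: *vaduteb > vaduseb > vadusep  (by palatalisation, final devoicing)
Moranen: *vaduteb > vadudeb > vodudeb  (by intervocalic voicing, vowel merger)
Only *vaduteb yields all of Orvasu vadusep, Moranen vodudeb.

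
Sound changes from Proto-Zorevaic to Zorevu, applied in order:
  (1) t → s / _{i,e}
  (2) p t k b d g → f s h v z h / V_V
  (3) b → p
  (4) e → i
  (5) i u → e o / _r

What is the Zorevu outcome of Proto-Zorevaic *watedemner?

Zorevu: *watedemner > wasedemner > wasezemner > wasizimnir > wasizimner  (by palatalisation, intervocalic lenition, vowel merger, pre-rhotic lowering)

wasizimner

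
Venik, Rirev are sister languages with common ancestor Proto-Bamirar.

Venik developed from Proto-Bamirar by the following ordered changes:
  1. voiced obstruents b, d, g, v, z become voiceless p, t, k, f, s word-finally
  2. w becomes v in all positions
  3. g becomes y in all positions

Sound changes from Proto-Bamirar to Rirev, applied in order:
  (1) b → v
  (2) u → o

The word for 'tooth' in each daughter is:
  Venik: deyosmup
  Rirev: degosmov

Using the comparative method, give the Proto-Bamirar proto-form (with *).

Position 3: Venik has y, Rirev has g. Rirev preserves g here (none of its changes turn any other segment into g), so the proto-segment is *g.
Position 7: Venik has u, Rirev has o. Venik preserves u here (none of its changes turn any other segment into u), so the proto-segment is *u.
Verify the candidate proto-form against each daughter:
Venik: start from *degosmub.
  rule 1 (final devoicing): degosmub → degosmup
  rule 2: no change — degosmup
  rule 3 (unconditioned shift): degosmup → deyosmup
  ⇒ Venik deyosmup
Rirev: *degosmub
  degosmub → degosmuv   [unconditioned shift]
  degosmuv → degosmov   [vowel merger]
  giving Rirev degosmov.
*degosmub is the unique common source.

*degosmub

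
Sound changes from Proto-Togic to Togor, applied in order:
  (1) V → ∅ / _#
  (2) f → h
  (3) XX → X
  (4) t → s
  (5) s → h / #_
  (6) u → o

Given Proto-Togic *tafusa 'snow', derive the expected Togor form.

Togor: start from *tafusa.
  rule 1 (apocope): tafusa → tafus
  rule 2 (unconditioned shift): tafus → tahus
  rule 3: no change — tahus
  rule 4 (unconditioned shift): tahus → sahus
  rule 5 (debuccalisation): sahus → hahus
  rule 6 (vowel merger): hahus → hahos
  ⇒ Togor hahos

hahos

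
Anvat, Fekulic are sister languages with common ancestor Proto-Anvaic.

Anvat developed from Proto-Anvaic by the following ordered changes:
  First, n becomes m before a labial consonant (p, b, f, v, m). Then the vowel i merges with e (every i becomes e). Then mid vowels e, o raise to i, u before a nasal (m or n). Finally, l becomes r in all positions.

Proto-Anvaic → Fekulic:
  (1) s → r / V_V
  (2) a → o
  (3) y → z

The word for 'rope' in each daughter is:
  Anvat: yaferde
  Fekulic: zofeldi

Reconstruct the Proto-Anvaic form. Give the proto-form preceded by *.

*yafeldi

Position 1: Anvat has y, Fekulic has z. Anvat preserves y here (none of its changes turn any other segment into y), so the proto-segment is *y.
Position 7: Anvat has e, Fekulic has i. Fekulic preserves i here (none of its changes turn any other segment into i), so the proto-segment is *i.
Verify the candidate proto-form against each daughter:
Anvat: *yafeldi
  yafeldi (rule 1 does not apply)
  yafeldi → yafelde   [vowel merger]
  yafelde (rule 3 does not apply)
  yafelde → yaferde   [unconditioned shift]
  giving Anvat yaferde.
Fekulic: *yafeldi
  yafeldi (rule 1 does not apply)
  yafeldi → yofeldi   [vowel merger]
  yofeldi → zofeldi   [unconditioned shift]
  giving Fekulic zofeldi.
No other proto-form is consistent with every reflex, so the reconstruction is *yafeldi.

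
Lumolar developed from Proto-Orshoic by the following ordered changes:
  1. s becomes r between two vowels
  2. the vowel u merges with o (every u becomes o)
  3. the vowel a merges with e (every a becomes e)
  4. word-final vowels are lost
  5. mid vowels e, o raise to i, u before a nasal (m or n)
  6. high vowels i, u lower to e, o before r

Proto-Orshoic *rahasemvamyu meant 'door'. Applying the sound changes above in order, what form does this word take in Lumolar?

Lumolar: *rahasemvamyu > raharemvamyu > raharemvamyo > reheremvemyo > reheremvemy > reherimvimy  (by rhotacism, vowel merger, vowel merger, apocope, pre-nasal raising)

reherimvimy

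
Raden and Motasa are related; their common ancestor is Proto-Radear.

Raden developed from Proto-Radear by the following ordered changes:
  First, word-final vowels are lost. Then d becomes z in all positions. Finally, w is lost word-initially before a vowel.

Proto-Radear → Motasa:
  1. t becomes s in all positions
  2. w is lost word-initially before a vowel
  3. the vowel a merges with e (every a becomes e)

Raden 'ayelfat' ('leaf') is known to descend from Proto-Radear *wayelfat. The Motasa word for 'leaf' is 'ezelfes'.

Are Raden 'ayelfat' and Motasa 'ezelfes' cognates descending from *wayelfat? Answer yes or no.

no

Derive the expected Motasa reflex of *wayelfat:
Motasa: *wayelfat
  wayelfat → wayelfas   [unconditioned shift]
  wayelfas → ayelfas   [glide loss]
  ayelfas → eyelfes   [vowel merger]
  giving Motasa eyelfes.
The regular Motasa reflex would be 'eyelfes', but the attested form is 'ezelfes'. The correspondence is irregular, so they are not cognates (the Motasa form has a different source).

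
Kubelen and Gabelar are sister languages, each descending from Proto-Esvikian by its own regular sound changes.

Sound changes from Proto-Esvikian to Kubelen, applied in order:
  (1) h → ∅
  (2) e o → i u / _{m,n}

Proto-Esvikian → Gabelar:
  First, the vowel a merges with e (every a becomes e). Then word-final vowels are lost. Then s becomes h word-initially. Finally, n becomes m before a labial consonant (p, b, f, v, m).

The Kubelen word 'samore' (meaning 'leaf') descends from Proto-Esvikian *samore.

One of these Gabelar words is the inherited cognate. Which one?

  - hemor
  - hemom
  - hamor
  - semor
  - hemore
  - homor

hemor

Gabelar: *samore > semore > semor > hemor  (by vowel merger, apocope, debuccalisation)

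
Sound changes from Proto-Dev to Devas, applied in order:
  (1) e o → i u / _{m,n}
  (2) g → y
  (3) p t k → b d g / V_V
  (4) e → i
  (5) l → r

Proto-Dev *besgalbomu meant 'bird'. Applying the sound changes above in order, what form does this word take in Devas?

Devas: start from *besgalbomu.
  rule 1 (pre-nasal raising): besgalbomu → besgalbumu
  rule 2 (unconditioned shift): besgalbumu → besyalbumu
  rule 3: no change — besyalbumu
  rule 4 (vowel merger): besyalbumu → bisyalbumu
  rule 5 (unconditioned shift): bisyalbumu → bisyarbumu
  ⇒ Devas bisyarbumu

bisyarbumu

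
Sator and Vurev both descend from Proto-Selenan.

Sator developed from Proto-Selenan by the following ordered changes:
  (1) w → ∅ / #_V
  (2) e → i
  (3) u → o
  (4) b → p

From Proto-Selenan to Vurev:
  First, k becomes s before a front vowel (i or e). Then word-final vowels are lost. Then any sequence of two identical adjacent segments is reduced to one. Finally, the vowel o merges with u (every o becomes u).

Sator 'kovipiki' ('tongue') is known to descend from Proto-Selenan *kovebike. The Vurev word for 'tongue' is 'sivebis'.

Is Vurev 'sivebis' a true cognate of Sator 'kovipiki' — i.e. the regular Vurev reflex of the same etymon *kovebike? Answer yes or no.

no

Derive the expected Vurev reflex of *kovebike:
Vurev: *kovebike
  kovebike → kovebise   [palatalisation]
  kovebise → kovebis   [apocope]
  kovebis (rule 3 does not apply)
  kovebis → kuvebis   [vowel merger]
  giving Vurev kuvebis.
The regular Vurev reflex would be 'kuvebis', but the attested form is 'sivebis'. The correspondence is irregular, so they are not cognates (the Vurev form has a different source).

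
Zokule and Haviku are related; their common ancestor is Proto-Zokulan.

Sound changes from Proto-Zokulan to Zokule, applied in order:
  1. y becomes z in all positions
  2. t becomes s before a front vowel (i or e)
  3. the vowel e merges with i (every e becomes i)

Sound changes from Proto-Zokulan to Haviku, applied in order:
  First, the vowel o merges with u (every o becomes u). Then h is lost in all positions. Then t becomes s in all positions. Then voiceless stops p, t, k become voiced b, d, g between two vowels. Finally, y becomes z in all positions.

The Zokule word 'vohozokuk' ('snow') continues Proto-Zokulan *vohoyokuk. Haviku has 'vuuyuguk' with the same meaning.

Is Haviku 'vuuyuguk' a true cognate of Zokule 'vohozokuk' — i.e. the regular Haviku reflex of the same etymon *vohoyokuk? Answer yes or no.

no

Derive the expected Haviku reflex of *vohoyokuk:
Haviku: *vohoyokuk > vuhuyukuk > vuuyukuk > vuuyuguk > vuuzuguk  (by vowel merger, h-loss, intervocalic voicing, unconditioned shift)
The regular Haviku reflex would be 'vuuzuguk', but the attested form is 'vuuyuguk'. The correspondence is irregular, so they are not cognates (the Haviku form has a different source).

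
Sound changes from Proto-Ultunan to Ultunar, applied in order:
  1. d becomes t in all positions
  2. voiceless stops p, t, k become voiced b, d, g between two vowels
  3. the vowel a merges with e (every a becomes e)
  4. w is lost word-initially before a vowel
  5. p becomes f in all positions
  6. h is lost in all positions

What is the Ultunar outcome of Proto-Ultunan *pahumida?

feumide

Ultunar: *pahumida
  pahumida → pahumita   [unconditioned shift]
  pahumita → pahumida   [intervocalic voicing]
  pahumida → pehumide   [vowel merger]
  pehumide (rule 4 does not apply)
  pehumide → fehumide   [unconditioned shift]
  fehumide → feumide   [h-loss]
  giving Ultunar feumide.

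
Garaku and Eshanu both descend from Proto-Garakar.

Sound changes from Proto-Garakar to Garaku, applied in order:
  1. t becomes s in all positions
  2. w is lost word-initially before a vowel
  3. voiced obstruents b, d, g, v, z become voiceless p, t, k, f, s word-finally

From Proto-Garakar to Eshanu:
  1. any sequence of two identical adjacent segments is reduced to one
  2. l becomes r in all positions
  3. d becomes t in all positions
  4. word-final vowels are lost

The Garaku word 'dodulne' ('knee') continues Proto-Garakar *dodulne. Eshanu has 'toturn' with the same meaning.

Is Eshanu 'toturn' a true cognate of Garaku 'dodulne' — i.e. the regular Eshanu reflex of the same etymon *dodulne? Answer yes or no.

Derive the expected Eshanu reflex of *dodulne:
Eshanu: *dodulne
  dodulne (rule 1 does not apply)
  dodulne → dodurne   [unconditioned shift]
  dodurne → toturne   [unconditioned shift]
  toturne → toturn   [apocope]
  giving Eshanu toturn.
Eshanu 'toturn' matches the regular reflex exactly, so the pair is cognate.

yes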